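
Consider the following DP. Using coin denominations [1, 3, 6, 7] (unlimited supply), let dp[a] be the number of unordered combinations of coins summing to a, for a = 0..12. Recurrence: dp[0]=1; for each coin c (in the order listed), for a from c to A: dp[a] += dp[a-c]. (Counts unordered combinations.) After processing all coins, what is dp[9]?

after  coin     0     1     2     3     4     5     6     7     8     9    10    11    12
          1     1     1     1     1     1     1     1     1     1     1     1     1     1
          3     1     1     1     2     2     2     3     3     3     4     4     4     5
          6     1     1     1     2     2     2     4     4     4     6     6     6     9
          7     1     1     1     2     2     2     4     5     5     7     8     8    11

7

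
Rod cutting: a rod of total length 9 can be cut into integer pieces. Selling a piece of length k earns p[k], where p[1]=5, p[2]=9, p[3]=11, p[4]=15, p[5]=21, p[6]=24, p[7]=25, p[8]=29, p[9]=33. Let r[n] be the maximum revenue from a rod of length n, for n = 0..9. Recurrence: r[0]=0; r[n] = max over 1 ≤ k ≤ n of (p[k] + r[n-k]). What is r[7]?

   n    0    1    2    3    4    5    6    7    8    9
r[n]    0    5   10   15   20   25   30   35   40   45

35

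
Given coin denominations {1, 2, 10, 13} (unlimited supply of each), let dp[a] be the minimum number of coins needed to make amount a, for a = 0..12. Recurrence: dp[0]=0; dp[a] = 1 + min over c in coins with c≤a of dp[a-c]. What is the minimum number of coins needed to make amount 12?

 a  0  1  2  3  4  5  6  7  8  9 10 11 12
dp  0  1  1  2  2  3  3  4  4  5  1  2  2

2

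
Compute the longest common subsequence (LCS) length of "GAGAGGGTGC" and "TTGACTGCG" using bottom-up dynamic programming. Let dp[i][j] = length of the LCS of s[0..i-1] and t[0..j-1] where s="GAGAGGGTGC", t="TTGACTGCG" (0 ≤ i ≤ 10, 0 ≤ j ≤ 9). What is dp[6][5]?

   ''  T  T  G  A  C  T  G  C  G
''  0  0  0  0  0  0  0  0  0  0
 G  0  0  0  1  1  1  1  1  1  1
 A  0  0  0  1  2  2  2  2  2  2
 G  0  0  0  1  2  2  2  3  3  3
 A  0  0  0  1  2  2  2  3  3  3
 G  0  0  0  1  2  2  2  3  3  4
 G  0  0  0  1  2  2  2  3  3  4
 G  0  0  0  1  2  2  2  3  3  4
 T  0  1  1  1  2  2  3  3  3  4
 G  0  1  1  2  2  2  3  4  4  4
 C  0  1  1  2  2  3  3  4  5  5

2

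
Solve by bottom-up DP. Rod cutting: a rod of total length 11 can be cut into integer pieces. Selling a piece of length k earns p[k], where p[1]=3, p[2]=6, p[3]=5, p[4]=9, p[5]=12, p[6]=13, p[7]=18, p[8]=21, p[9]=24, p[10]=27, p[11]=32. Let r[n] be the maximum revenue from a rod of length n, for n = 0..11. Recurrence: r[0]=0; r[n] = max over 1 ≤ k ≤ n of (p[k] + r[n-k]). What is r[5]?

   n    0    1    2    3    4    5    6    7    8    9   10   11
r[n]    0    3    6    9   12   15   18   21   24   27   30   33

15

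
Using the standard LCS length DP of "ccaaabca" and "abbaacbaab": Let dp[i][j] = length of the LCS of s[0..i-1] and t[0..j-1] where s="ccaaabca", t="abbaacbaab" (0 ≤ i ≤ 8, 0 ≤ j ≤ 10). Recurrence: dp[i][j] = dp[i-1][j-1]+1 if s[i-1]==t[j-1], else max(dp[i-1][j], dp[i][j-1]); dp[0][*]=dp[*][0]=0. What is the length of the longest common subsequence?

   ''  a  b  b  a  a  c  b  a  a  b
''  0  0  0  0  0  0  0  0  0  0  0
 c  0  0  0  0  0  0  1  1  1  1  1
 c  0  0  0  0  0  0  1  1  1  1  1
 a  0  1  1  1  1  1  1  1  2  2  2
 a  0  1  1  1  2  2  2  2  2  3  3
 a  0  1  1  1  2  3  3  3  3  3  3
 b  0  1  2  2  2  3  3  4  4  4  4
 c  0  1  2  2  2  3  4  4  4  4  4
 a  0  1  2  2  3  3  4  4  5  5  5

5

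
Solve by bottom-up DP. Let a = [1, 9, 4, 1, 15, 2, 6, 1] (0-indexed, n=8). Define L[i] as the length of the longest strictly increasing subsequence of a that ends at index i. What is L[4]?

   i    0    1    2    3    4    5    6    7
a[i]    1    9    4    1   15    2    6    1
L[i]    1    2    2    1    3    2    3    1

3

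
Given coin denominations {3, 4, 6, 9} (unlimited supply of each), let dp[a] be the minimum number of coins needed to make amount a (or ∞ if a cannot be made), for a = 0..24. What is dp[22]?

3

 a  0  1  2  3  4  5  6  7  8  9 10 11 12 13 14 15 16 17 18 19 20 21 22 23 24
dp  0  -  -  1  1  -  1  2  2  1  2  3  2  2  3  2  3  3  2  3  4  3  3  4  3
(- denotes ∞ / unreachable)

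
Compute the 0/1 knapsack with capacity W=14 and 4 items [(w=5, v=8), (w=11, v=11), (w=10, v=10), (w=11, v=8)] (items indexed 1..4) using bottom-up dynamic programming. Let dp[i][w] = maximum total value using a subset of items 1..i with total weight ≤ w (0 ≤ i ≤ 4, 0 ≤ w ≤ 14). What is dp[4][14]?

i\w   0   1   2   3   4   5   6   7   8   9  10  11  12  13  14
  0   0   0   0   0   0   0   0   0   0   0   0   0   0   0   0
  1   0   0   0   0   0   8   8   8   8   8   8   8   8   8   8
  2   0   0   0   0   0   8   8   8   8   8   8  11  11  11  11
  3   0   0   0   0   0   8   8   8   8   8  10  11  11  11  11
  4   0   0   0   0   0   8   8   8   8   8  10  11  11  11  11

11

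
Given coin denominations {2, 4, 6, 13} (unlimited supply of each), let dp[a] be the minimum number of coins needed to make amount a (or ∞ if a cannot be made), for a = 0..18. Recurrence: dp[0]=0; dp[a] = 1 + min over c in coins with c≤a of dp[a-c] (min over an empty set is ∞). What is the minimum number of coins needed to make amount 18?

 a  0  1  2  3  4  5  6  7  8  9 10 11 12 13 14 15 16 17 18
dp  0  -  1  -  1  -  1  -  2  -  2  -  2  1  3  2  3  2  3
(- denotes ∞ / unreachable)

3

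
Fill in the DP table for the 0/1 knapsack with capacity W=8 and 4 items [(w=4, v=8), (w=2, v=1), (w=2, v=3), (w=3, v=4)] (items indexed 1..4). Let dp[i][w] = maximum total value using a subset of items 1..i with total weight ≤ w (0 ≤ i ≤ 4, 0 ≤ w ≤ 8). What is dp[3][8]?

12

i\w   0   1   2   3   4   5   6   7   8
  0   0   0   0   0   0   0   0   0   0
  1   0   0   0   0   8   8   8   8   8
  2   0   0   1   1   8   8   9   9   9
  3   0   0   3   3   8   8  11  11  12
  4   0   0   3   4   8   8  11  12  12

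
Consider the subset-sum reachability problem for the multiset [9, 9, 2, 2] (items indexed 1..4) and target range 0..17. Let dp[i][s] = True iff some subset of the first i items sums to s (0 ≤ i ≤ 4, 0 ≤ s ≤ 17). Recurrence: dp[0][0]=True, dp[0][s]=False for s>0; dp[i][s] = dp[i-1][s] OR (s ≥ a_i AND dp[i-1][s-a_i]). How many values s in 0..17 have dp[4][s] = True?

i\s   0   1   2   3   4   5   6   7   8   9  10  11  12  13  14  15  16  17
  0   T   F   F   F   F   F   F   F   F   F   F   F   F   F   F   F   F   F
  1   T   F   F   F   F   F   F   F   F   T   F   F   F   F   F   F   F   F
  2   T   F   F   F   F   F   F   F   F   T   F   F   F   F   F   F   F   F
  3   T   F   T   F   F   F   F   F   F   T   F   T   F   F   F   F   F   F
  4   T   F   T   F   T   F   F   F   F   T   F   T   F   T   F   F   F   F

6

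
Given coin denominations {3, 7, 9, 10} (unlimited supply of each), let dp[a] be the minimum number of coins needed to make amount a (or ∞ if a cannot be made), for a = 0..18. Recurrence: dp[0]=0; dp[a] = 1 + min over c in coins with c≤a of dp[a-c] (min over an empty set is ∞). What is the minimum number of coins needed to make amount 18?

 a  0  1  2  3  4  5  6  7  8  9 10 11 12 13 14 15 16 17 18
dp  0  -  -  1  -  -  2  1  -  1  1  -  2  2  2  3  2  2  2
(- denotes ∞ / unreachable)

2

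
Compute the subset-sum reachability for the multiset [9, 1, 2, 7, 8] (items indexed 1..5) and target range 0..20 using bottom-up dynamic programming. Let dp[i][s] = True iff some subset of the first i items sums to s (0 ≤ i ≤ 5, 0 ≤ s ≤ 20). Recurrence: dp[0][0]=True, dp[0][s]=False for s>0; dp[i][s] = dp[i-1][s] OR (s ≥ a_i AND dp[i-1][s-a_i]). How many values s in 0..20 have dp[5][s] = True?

i\s   0   1   2   3   4   5   6   7   8   9  10  11  12  13  14  15  16  17  18  19  20
  0   T   F   F   F   F   F   F   F   F   F   F   F   F   F   F   F   F   F   F   F   F
  1   T   F   F   F   F   F   F   F   F   T   F   F   F   F   F   F   F   F   F   F   F
  2   T   T   F   F   F   F   F   F   F   T   T   F   F   F   F   F   F   F   F   F   F
  3   T   T   T   T   F   F   F   F   F   T   T   T   T   F   F   F   F   F   F   F   F
  4   T   T   T   T   F   F   F   T   T   T   T   T   T   F   F   F   T   T   T   T   F
  5   T   T   T   T   F   F   F   T   T   T   T   T   T   F   F   T   T   T   T   T   T

16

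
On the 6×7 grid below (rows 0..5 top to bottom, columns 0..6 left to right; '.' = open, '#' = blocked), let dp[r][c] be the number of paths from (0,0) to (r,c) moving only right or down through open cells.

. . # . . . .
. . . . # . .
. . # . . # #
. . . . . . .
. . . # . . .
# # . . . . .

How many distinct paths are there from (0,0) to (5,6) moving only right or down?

r\c   0   1   2   3   4   5   6
  0   1   1   0   0   0   0   0
  1   1   2   2   2   0   0   0
  2   1   3   0   2   2   0   0
  3   1   4   4   6   8   8   8
  4   1   5   9   0   8  16  24
  5   0   0   9   9  17  33  57

57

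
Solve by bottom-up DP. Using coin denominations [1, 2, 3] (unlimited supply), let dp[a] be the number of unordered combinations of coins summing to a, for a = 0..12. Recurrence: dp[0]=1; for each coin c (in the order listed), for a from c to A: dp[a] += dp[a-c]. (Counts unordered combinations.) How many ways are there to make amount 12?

after  coin     0     1     2     3     4     5     6     7     8     9    10    11    12
          1     1     1     1     1     1     1     1     1     1     1     1     1     1
          2     1     1     2     2     3     3     4     4     5     5     6     6     7
          3     1     1     2     3     4     5     7     8    10    12    14    16    19

19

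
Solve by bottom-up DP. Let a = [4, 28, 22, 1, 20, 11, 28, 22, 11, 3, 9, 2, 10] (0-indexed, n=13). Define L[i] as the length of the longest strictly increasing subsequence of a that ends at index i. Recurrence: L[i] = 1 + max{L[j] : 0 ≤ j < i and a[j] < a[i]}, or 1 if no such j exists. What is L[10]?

3

   i    0    1    2    3    4    5    6    7    8    9   10   11   12
a[i]    4   28   22    1   20   11   28   22   11    3    9    2   10
L[i]    1    2    2    1    2    2    3    3    2    2    3    2    4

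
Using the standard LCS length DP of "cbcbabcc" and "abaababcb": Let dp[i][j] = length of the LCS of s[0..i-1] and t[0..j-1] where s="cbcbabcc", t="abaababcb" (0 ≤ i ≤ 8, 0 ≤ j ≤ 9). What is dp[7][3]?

   ''  a  b  a  a  b  a  b  c  b
''  0  0  0  0  0  0  0  0  0  0
 c  0  0  0  0  0  0  0  0  1  1
 b  0  0  1  1  1  1  1  1  1  2
 c  0  0  1  1  1  1  1  1  2  2
 b  0  0  1  1  1  2  2  2  2  3
 a  0  1  1  2  2  2  3  3  3  3
 b  0  1  2  2  2  3  3  4  4  4
 c  0  1  2  2  2  3  3  4  5  5
 c  0  1  2  2  2  3  3  4  5  5

2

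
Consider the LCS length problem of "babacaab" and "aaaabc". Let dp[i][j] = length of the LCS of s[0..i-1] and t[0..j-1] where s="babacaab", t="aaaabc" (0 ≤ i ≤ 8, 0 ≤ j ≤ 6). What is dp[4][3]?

   ''  a  a  a  a  b  c
''  0  0  0  0  0  0  0
 b  0  0  0  0  0  1  1
 a  0  1  1  1  1  1  1
 b  0  1  1  1  1  2  2
 a  0  1  2  2  2  2  2
 c  0  1  2  2  2  2  3
 a  0  1  2  3  3  3  3
 a  0  1  2  3  4  4  4
 b  0  1  2  3  4  5  5

2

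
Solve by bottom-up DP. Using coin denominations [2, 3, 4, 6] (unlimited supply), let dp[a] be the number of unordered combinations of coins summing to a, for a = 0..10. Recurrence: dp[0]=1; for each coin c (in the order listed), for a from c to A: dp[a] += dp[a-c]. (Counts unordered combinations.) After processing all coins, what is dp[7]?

2

after  coin     0     1     2     3     4     5     6     7     8     9    10
          2     1     0     1     0     1     0     1     0     1     0     1
          3     1     0     1     1     1     1     2     1     2     2     2
          4     1     0     1     1     2     1     3     2     4     3     5
          6     1     0     1     1     2     1     4     2     5     4     7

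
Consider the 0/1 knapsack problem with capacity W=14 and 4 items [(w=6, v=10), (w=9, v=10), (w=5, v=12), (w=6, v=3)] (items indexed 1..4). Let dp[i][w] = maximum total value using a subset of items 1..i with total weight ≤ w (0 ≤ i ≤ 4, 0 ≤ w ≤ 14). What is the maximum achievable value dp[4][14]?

22

i\w   0   1   2   3   4   5   6   7   8   9  10  11  12  13  14
  0   0   0   0   0   0   0   0   0   0   0   0   0   0   0   0
  1   0   0   0   0   0   0  10  10  10  10  10  10  10  10  10
  2   0   0   0   0   0   0  10  10  10  10  10  10  10  10  10
  3   0   0   0   0   0  12  12  12  12  12  12  22  22  22  22
  4   0   0   0   0   0  12  12  12  12  12  12  22  22  22  22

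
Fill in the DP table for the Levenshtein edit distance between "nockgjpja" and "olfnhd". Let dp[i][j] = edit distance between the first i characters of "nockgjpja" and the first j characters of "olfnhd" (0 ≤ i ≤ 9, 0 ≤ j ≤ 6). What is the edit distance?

   ''  o  l  f  n  h  d
''  0  1  2  3  4  5  6
 n  1  1  2  3  3  4  5
 o  2  1  2  3  4  4  5
 c  3  2  2  3  4  5  5
 k  4  3  3  3  4  5  6
 g  5  4  4  4  4  5  6
 j  6  5  5  5  5  5  6
 p  7  6  6  6  6  6  6
 j  8  7  7  7  7  7  7
 a  9  8  8  8  8  8  8

8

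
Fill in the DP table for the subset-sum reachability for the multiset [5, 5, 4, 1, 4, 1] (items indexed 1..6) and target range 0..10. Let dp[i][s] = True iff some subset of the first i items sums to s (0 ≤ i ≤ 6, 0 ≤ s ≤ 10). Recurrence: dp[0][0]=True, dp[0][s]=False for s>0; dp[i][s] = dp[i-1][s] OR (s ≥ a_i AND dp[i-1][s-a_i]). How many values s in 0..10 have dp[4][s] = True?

7

i\s   0   1   2   3   4   5   6   7   8   9  10
  0   T   F   F   F   F   F   F   F   F   F   F
  1   T   F   F   F   F   T   F   F   F   F   F
  2   T   F   F   F   F   T   F   F   F   F   T
  3   T   F   F   F   T   T   F   F   F   T   T
  4   T   T   F   F   T   T   T   F   F   T   T
  5   T   T   F   F   T   T   T   F   T   T   T
  6   T   T   T   F   T   T   T   T   T   T   T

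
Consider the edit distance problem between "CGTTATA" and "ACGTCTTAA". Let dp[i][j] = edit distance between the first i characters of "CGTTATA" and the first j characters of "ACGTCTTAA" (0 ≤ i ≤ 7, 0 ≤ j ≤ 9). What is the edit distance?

   ''  A  C  G  T  C  T  T  A  A
''  0  1  2  3  4  5  6  7  8  9
 C  1  1  1  2  3  4  5  6  7  8
 G  2  2  2  1  2  3  4  5  6  7
 T  3  3  3  2  1  2  3  4  5  6
 T  4  4  4  3  2  2  2  3  4  5
 A  5  4  5  4  3  3  3  3  3  4
 T  6  5  5  5  4  4  3  3  4  4
 A  7  6  6  6  5  5  4  4  3  4

4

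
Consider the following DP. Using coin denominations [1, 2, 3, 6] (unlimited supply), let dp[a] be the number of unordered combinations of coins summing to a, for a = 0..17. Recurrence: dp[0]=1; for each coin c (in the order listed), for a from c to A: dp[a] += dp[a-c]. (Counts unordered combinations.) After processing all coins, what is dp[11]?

21

after  coin     0     1     2     3     4     5     6     7     8     9    10    11    12    13    14    15    16    17
          1     1     1     1     1     1     1     1     1     1     1     1     1     1     1     1     1     1     1
          2     1     1     2     2     3     3     4     4     5     5     6     6     7     7     8     8     9     9
          3     1     1     2     3     4     5     7     8    10    12    14    16    19    21    24    27    30    33
          6     1     1     2     3     4     5     8     9    12    15    18    21    27    30    36    42    48    54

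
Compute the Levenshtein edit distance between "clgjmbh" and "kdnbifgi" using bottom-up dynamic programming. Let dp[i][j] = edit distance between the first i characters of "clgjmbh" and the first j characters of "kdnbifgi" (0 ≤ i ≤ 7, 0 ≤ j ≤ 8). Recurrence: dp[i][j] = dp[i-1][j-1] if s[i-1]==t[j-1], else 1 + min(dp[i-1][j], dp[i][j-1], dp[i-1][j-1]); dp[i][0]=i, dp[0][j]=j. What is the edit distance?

   ''  k  d  n  b  i  f  g  i
''  0  1  2  3  4  5  6  7  8
 c  1  1  2  3  4  5  6  7  8
 l  2  2  2  3  4  5  6  7  8
 g  3  3  3  3  4  5  6  6  7
 j  4  4  4  4  4  5  6  7  7
 m  5  5  5  5  5  5  6  7  8
 b  6  6  6  6  5  6  6  7  8
 h  7  7  7  7  6  6  7  7  8

8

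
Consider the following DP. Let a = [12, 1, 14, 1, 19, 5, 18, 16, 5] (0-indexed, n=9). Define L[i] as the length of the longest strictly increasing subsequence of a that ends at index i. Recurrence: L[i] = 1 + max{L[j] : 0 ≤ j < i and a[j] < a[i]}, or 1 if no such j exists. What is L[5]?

   i    0    1    2    3    4    5    6    7    8
a[i]   12    1   14    1   19    5   18   16    5
L[i]    1    1    2    1    3    2    3    3    2

2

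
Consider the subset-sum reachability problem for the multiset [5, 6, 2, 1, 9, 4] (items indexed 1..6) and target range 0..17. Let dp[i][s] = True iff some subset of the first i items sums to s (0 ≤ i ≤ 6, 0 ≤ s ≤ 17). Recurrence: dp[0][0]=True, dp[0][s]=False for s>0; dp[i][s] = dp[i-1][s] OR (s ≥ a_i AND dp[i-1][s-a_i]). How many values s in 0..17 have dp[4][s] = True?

i\s   0   1   2   3   4   5   6   7   8   9  10  11  12  13  14  15  16  17
  0   T   F   F   F   F   F   F   F   F   F   F   F   F   F   F   F   F   F
  1   T   F   F   F   F   T   F   F   F   F   F   F   F   F   F   F   F   F
  2   T   F   F   F   F   T   T   F   F   F   F   T   F   F   F   F   F   F
  3   T   F   T   F   F   T   T   T   T   F   F   T   F   T   F   F   F   F
  4   T   T   T   T   F   T   T   T   T   T   F   T   T   T   T   F   F   F
  5   T   T   T   T   F   T   T   T   T   T   T   T   T   T   T   T   T   T
  6   T   T   T   T   T   T   T   T   T   T   T   T   T   T   T   T   T   T

13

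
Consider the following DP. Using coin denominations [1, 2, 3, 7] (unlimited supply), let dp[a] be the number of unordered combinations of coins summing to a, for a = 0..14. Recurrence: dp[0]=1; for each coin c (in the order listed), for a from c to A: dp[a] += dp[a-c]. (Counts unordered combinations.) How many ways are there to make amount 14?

after  coin     0     1     2     3     4     5     6     7     8     9    10    11    12    13    14
          1     1     1     1     1     1     1     1     1     1     1     1     1     1     1     1
          2     1     1     2     2     3     3     4     4     5     5     6     6     7     7     8
          3     1     1     2     3     4     5     7     8    10    12    14    16    19    21    24
          7     1     1     2     3     4     5     7     9    11    14    17    20    24    28    33

33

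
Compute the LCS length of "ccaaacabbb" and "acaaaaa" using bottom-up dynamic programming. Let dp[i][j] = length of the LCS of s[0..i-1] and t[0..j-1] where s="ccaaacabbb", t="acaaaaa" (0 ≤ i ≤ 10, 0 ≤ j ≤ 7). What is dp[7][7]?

5

   ''  a  c  a  a  a  a  a
''  0  0  0  0  0  0  0  0
 c  0  0  1  1  1  1  1  1
 c  0  0  1  1  1  1  1  1
 a  0  1  1  2  2  2  2  2
 a  0  1  1  2  3  3  3  3
 a  0  1  1  2  3  4  4  4
 c  0  1  2  2  3  4  4  4
 a  0  1  2  3  3  4  5  5
 b  0  1  2  3  3  4  5  5
 b  0  1  2  3  3  4  5  5
 b  0  1  2  3  3  4  5  5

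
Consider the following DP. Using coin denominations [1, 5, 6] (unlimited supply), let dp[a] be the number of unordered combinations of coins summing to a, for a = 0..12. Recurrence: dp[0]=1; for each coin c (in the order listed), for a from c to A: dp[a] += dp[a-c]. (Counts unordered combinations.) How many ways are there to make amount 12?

after  coin     0     1     2     3     4     5     6     7     8     9    10    11    12
          1     1     1     1     1     1     1     1     1     1     1     1     1     1
          5     1     1     1     1     1     2     2     2     2     2     3     3     3
          6     1     1     1     1     1     2     3     3     3     3     4     5     6

6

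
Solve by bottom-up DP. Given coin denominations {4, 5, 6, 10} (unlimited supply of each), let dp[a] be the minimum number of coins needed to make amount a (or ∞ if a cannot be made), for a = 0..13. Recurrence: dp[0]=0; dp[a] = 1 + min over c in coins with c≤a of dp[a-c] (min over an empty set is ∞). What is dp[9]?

 a  0  1  2  3  4  5  6  7  8  9 10 11 12 13
dp  0  -  -  -  1  1  1  -  2  2  1  2  2  3
(- denotes ∞ / unreachable)

2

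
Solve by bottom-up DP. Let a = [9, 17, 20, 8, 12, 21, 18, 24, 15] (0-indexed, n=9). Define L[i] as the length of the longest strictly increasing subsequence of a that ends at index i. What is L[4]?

2

   i    0    1    2    3    4    5    6    7    8
a[i]    9   17   20    8   12   21   18   24   15
L[i]    1    2    3    1    2    4    3    5    3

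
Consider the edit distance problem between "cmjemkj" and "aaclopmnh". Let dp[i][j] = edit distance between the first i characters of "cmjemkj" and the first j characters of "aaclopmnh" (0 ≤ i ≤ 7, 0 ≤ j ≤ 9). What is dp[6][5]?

6

   ''  a  a  c  l  o  p  m  n  h
''  0  1  2  3  4  5  6  7  8  9
 c  1  1  2  2  3  4  5  6  7  8
 m  2  2  2  3  3  4  5  5  6  7
 j  3  3  3  3  4  4  5  6  6  7
 e  4  4  4  4  4  5  5  6  7  7
 m  5  5  5  5  5  5  6  5  6  7
 k  6  6  6  6  6  6  6  6  6  7
 j  7  7  7  7  7  7  7  7  7  7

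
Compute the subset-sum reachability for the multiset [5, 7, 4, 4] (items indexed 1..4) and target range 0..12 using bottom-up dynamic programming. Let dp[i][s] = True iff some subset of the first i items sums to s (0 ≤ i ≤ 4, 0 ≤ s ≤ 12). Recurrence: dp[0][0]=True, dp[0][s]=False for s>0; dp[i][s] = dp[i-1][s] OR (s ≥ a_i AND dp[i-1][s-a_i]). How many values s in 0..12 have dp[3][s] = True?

i\s   0   1   2   3   4   5   6   7   8   9  10  11  12
  0   T   F   F   F   F   F   F   F   F   F   F   F   F
  1   T   F   F   F   F   T   F   F   F   F   F   F   F
  2   T   F   F   F   F   T   F   T   F   F   F   F   T
  3   T   F   F   F   T   T   F   T   F   T   F   T   T
  4   T   F   F   F   T   T   F   T   T   T   F   T   T

7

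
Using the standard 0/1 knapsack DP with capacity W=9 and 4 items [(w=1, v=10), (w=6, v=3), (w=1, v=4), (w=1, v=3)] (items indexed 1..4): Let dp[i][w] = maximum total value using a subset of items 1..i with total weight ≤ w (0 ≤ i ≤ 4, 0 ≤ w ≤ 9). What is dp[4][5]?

i\w   0   1   2   3   4   5   6   7   8   9
  0   0   0   0   0   0   0   0   0   0   0
  1   0  10  10  10  10  10  10  10  10  10
  2   0  10  10  10  10  10  10  13  13  13
  3   0  10  14  14  14  14  14  14  17  17
  4   0  10  14  17  17  17  17  17  17  20

17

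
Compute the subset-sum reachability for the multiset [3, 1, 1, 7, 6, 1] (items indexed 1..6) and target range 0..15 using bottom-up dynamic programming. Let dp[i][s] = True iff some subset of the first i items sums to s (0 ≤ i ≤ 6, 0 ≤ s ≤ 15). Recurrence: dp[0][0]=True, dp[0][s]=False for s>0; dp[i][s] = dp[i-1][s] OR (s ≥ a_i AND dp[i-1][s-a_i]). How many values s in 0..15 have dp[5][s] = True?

i\s   0   1   2   3   4   5   6   7   8   9  10  11  12  13  14  15
  0   T   F   F   F   F   F   F   F   F   F   F   F   F   F   F   F
  1   T   F   F   T   F   F   F   F   F   F   F   F   F   F   F   F
  2   T   T   F   T   T   F   F   F   F   F   F   F   F   F   F   F
  3   T   T   T   T   T   T   F   F   F   F   F   F   F   F   F   F
  4   T   T   T   T   T   T   F   T   T   T   T   T   T   F   F   F
  5   T   T   T   T   T   T   T   T   T   T   T   T   T   T   T   T
  6   T   T   T   T   T   T   T   T   T   T   T   T   T   T   T   T

16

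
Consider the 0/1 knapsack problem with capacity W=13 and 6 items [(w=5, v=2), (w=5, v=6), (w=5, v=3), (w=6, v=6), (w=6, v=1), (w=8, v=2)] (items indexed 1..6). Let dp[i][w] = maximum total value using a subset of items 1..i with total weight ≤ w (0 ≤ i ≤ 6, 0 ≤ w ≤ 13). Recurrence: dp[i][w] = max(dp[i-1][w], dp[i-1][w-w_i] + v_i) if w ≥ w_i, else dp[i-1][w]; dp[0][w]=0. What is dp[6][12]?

i\w   0   1   2   3   4   5   6   7   8   9  10  11  12  13
  0   0   0   0   0   0   0   0   0   0   0   0   0   0   0
  1   0   0   0   0   0   2   2   2   2   2   2   2   2   2
  2   0   0   0   0   0   6   6   6   6   6   8   8   8   8
  3   0   0   0   0   0   6   6   6   6   6   9   9   9   9
  4   0   0   0   0   0   6   6   6   6   6   9  12  12  12
  5   0   0   0   0   0   6   6   6   6   6   9  12  12  12
  6   0   0   0   0   0   6   6   6   6   6   9  12  12  12

12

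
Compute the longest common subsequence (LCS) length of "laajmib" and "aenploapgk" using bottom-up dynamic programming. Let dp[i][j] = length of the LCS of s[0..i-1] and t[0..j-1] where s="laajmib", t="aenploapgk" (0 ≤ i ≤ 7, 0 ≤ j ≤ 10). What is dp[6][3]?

1

   ''  a  e  n  p  l  o  a  p  g  k
''  0  0  0  0  0  0  0  0  0  0  0
 l  0  0  0  0  0  1  1  1  1  1  1
 a  0  1  1  1  1  1  1  2  2  2  2
 a  0  1  1  1  1  1  1  2  2  2  2
 j  0  1  1  1  1  1  1  2  2  2  2
 m  0  1  1  1  1  1  1  2  2  2  2
 i  0  1  1  1  1  1  1  2  2  2  2
 b  0  1  1  1  1  1  1  2  2  2  2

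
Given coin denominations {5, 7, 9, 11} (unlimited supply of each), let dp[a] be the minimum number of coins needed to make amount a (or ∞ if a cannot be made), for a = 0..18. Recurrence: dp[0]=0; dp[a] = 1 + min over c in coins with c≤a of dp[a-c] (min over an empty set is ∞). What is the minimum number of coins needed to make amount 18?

2

 a  0  1  2  3  4  5  6  7  8  9 10 11 12 13 14 15 16 17 18
dp  0  -  -  -  -  1  -  1  -  1  2  1  2  -  2  3  2  3  2
(- denotes ∞ / unreachable)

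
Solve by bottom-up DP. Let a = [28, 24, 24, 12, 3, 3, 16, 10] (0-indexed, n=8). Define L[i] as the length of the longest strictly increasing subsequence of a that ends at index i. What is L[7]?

   i    0    1    2    3    4    5    6    7
a[i]   28   24   24   12    3    3   16   10
L[i]    1    1    1    1    1    1    2    2

2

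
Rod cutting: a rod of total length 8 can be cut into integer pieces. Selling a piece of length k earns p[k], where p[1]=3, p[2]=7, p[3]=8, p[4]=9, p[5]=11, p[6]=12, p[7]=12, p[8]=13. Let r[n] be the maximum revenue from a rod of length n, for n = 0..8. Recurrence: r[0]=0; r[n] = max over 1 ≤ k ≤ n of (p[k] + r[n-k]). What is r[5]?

   n    0    1    2    3    4    5    6    7    8
r[n]    0    3    7   10   14   17   21   24   28

17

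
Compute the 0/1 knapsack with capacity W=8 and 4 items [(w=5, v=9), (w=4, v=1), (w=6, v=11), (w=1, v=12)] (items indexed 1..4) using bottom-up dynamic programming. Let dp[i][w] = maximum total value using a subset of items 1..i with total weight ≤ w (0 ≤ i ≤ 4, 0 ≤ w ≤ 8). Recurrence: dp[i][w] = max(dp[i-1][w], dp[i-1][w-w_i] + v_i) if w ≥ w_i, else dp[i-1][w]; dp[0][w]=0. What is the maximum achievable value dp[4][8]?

i\w   0   1   2   3   4   5   6   7   8
  0   0   0   0   0   0   0   0   0   0
  1   0   0   0   0   0   9   9   9   9
  2   0   0   0   0   1   9   9   9   9
  3   0   0   0   0   1   9  11  11  11
  4   0  12  12  12  12  13  21  23  23

23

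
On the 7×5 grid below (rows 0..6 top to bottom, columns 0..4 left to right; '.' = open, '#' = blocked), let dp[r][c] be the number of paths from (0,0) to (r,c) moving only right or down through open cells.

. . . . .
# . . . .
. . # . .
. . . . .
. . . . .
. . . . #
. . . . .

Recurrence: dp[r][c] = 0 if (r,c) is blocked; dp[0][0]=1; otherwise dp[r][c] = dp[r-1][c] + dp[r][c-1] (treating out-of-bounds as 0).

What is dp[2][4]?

r\c   0   1   2   3   4
  0   1   1   1   1   1
  1   0   1   2   3   4
  2   0   1   0   3   7
  3   0   1   1   4  11
  4   0   1   2   6  17
  5   0   1   3   9   0
  6   0   1   4  13  13

7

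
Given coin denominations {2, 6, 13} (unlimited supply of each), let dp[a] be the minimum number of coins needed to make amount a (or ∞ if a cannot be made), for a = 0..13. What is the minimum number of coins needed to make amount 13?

1

 a  0  1  2  3  4  5  6  7  8  9 10 11 12 13
dp  0  -  1  -  2  -  1  -  2  -  3  -  2  1
(- denotes ∞ / unreachable)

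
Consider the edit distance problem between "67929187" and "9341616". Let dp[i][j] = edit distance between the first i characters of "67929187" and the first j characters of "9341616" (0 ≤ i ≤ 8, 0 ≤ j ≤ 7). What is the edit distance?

   ''  9  3  4  1  6  1  6
''  0  1  2  3  4  5  6  7
 6  1  1  2  3  4  4  5  6
 7  2  2  2  3  4  5  5  6
 9  3  2  3  3  4  5  6  6
 2  4  3  3  4  4  5  6  7
 9  5  4  4  4  5  5  6  7
 1  6  5  5  5  4  5  5  6
 8  7  6  6  6  5  5  6  6
 7  8  7  7  7  6  6  6  7

7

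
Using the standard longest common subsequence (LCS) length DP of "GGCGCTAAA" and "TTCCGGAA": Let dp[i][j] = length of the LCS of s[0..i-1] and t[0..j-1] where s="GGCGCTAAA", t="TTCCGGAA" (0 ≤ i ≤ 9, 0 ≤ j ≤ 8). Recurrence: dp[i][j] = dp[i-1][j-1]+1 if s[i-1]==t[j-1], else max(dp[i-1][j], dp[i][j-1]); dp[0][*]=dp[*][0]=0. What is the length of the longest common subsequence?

4

   ''  T  T  C  C  G  G  A  A
''  0  0  0  0  0  0  0  0  0
 G  0  0  0  0  0  1  1  1  1
 G  0  0  0  0  0  1  2  2  2
 C  0  0  0  1  1  1  2  2  2
 G  0  0  0  1  1  2  2  2  2
 C  0  0  0  1  2  2  2  2  2
 T  0  1  1  1  2  2  2  2  2
 A  0  1  1  1  2  2  2  3  3
 A  0  1  1  1  2  2  2  3  4
 A  0  1  1  1  2  2  2  3  4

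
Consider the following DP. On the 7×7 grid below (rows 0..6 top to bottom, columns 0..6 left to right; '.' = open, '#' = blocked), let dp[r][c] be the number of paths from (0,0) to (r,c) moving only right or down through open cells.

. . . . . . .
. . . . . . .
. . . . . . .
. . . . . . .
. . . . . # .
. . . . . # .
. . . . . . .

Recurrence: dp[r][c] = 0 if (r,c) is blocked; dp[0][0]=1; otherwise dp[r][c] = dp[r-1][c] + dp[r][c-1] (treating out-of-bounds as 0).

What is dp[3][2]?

10

r\c   0   1   2   3   4   5   6
  0   1   1   1   1   1   1   1
  1   1   2   3   4   5   6   7
  2   1   3   6  10  15  21  28
  3   1   4  10  20  35  56  84
  4   1   5  15  35  70   0  84
  5   1   6  21  56 126   0  84
  6   1   7  28  84 210 210 294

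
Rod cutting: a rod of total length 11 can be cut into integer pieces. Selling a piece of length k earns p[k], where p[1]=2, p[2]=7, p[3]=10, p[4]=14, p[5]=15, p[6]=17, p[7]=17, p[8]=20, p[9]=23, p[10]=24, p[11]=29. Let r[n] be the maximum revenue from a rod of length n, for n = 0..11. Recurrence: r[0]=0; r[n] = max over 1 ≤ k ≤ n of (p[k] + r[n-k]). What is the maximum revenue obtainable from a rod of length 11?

38

   n    0    1    2    3    4    5    6    7    8    9   10   11
r[n]    0    2    7   10   14   17   21   24   28   31   35   38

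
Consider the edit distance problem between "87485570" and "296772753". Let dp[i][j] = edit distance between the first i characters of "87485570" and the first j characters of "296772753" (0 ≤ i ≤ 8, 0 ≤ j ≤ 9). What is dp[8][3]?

   ''  2  9  6  7  7  2  7  5  3
''  0  1  2  3  4  5  6  7  8  9
 8  1  1  2  3  4  5  6  7  8  9
 7  2  2  2  3  3  4  5  6  7  8
 4  3  3  3  3  4  4  5  6  7  8
 8  4  4  4  4  4  5  5  6  7  8
 5  5  5  5  5  5  5  6  6  6  7
 5  6  6  6  6  6  6  6  7  6  7
 7  7  7  7  7  6  6  7  6  7  7
 0  8  8  8  8  7  7  7  7  7  8

8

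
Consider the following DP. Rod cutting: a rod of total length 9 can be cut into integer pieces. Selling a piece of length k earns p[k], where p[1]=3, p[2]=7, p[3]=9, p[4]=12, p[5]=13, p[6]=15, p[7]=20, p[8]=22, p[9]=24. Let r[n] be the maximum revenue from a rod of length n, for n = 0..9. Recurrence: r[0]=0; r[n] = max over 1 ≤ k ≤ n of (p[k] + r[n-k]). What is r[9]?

   n    0    1    2    3    4    5    6    7    8    9
r[n]    0    3    7   10   14   17   21   24   28   31

31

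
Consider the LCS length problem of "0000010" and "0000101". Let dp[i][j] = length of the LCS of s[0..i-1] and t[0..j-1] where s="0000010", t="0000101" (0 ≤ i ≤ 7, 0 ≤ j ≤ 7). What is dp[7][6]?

6

   ''  0  0  0  0  1  0  1
''  0  0  0  0  0  0  0  0
 0  0  1  1  1  1  1  1  1
 0  0  1  2  2  2  2  2  2
 0  0  1  2  3  3  3  3  3
 0  0  1  2  3  4  4  4  4
 0  0  1  2  3  4  4  5  5
 1  0  1  2  3  4  5  5  6
 0  0  1  2  3  4  5  6  6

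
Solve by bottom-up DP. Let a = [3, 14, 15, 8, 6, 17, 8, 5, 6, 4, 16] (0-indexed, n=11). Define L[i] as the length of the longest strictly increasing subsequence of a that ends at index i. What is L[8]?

   i    0    1    2    3    4    5    6    7    8    9   10
a[i]    3   14   15    8    6   17    8    5    6    4   16
L[i]    1    2    3    2    2    4    3    2    3    2    4

3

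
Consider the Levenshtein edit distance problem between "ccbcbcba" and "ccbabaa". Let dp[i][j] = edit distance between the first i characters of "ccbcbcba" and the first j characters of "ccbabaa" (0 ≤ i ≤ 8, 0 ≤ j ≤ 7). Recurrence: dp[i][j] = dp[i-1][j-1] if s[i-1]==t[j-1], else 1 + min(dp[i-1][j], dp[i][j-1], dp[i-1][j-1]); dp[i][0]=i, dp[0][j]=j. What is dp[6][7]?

   ''  c  c  b  a  b  a  a
''  0  1  2  3  4  5  6  7
 c  1  0  1  2  3  4  5  6
 c  2  1  0  1  2  3  4  5
 b  3  2  1  0  1  2  3  4
 c  4  3  2  1  1  2  3  4
 b  5  4  3  2  2  1  2  3
 c  6  5  4  3  3  2  2  3
 b  7  6  5  4  4  3  3  3
 a  8  7  6  5  4  4  3  3

3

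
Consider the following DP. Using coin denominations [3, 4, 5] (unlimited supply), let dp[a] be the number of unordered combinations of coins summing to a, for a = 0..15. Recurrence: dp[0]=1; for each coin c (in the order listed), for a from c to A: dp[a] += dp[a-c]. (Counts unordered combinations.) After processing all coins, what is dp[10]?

after  coin     0     1     2     3     4     5     6     7     8     9    10    11    12    13    14    15
          3     1     0     0     1     0     0     1     0     0     1     0     0     1     0     0     1
          4     1     0     0     1     1     0     1     1     1     1     1     1     2     1     1     2
          5     1     0     0     1     1     1     1     1     2     2     2     2     3     3     3     4

2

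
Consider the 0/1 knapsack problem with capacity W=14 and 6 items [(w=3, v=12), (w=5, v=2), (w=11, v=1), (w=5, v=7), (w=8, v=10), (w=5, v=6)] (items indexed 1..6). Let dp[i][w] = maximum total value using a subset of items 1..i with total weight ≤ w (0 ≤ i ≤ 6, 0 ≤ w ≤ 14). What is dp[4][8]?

i\w   0   1   2   3   4   5   6   7   8   9  10  11  12  13  14
  0   0   0   0   0   0   0   0   0   0   0   0   0   0   0   0
  1   0   0   0  12  12  12  12  12  12  12  12  12  12  12  12
  2   0   0   0  12  12  12  12  12  14  14  14  14  14  14  14
  3   0   0   0  12  12  12  12  12  14  14  14  14  14  14  14
  4   0   0   0  12  12  12  12  12  19  19  19  19  19  21  21
  5   0   0   0  12  12  12  12  12  19  19  19  22  22  22  22
  6   0   0   0  12  12  12  12  12  19  19  19  22  22  25  25

19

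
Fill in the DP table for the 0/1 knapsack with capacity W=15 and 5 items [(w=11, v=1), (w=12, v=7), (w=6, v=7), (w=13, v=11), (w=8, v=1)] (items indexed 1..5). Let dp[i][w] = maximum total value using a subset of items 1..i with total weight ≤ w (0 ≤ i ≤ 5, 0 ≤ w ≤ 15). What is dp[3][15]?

7

i\w   0   1   2   3   4   5   6   7   8   9  10  11  12  13  14  15
  0   0   0   0   0   0   0   0   0   0   0   0   0   0   0   0   0
  1   0   0   0   0   0   0   0   0   0   0   0   1   1   1   1   1
  2   0   0   0   0   0   0   0   0   0   0   0   1   7   7   7   7
  3   0   0   0   0   0   0   7   7   7   7   7   7   7   7   7   7
  4   0   0   0   0   0   0   7   7   7   7   7   7   7  11  11  11
  5   0   0   0   0   0   0   7   7   7   7   7   7   7  11  11  11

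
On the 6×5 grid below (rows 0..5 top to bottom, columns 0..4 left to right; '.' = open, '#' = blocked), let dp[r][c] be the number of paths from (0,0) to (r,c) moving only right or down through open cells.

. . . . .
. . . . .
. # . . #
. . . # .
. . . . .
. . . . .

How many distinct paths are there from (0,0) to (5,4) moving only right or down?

r\c   0   1   2   3   4
  0   1   1   1   1   1
  1   1   2   3   4   5
  2   1   0   3   7   0
  3   1   1   4   0   0
  4   1   2   6   6   6
  5   1   3   9  15  21

21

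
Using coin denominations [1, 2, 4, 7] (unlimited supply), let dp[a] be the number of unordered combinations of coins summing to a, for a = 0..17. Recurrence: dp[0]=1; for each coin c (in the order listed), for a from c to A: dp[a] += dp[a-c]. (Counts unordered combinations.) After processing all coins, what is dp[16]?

36

after  coin     0     1     2     3     4     5     6     7     8     9    10    11    12    13    14    15    16    17
          1     1     1     1     1     1     1     1     1     1     1     1     1     1     1     1     1     1     1
          2     1     1     2     2     3     3     4     4     5     5     6     6     7     7     8     8     9     9
          4     1     1     2     2     4     4     6     6     9     9    12    12    16    16    20    20    25    25
          7     1     1     2     2     4     4     6     7    10    11    14    16    20    22    27    30    36    39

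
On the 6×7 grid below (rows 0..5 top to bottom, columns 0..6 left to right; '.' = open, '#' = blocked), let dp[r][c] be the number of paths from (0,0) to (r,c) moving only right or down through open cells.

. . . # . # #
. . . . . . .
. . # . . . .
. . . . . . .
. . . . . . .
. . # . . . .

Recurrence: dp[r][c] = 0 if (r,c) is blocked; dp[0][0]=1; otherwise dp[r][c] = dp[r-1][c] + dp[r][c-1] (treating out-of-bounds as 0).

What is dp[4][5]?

51

r\c   0   1   2   3   4   5   6
  0   1   1   1   0   0   0   0
  1   1   2   3   3   3   3   3
  2   1   3   0   3   6   9  12
  3   1   4   4   7  13  22  34
  4   1   5   9  16  29  51  85
  5   1   6   0  16  45  96 181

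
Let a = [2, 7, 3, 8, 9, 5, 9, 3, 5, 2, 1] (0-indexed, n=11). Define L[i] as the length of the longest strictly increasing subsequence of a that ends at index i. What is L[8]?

3

   i    0    1    2    3    4    5    6    7    8    9   10
a[i]    2    7    3    8    9    5    9    3    5    2    1
L[i]    1    2    2    3    4    3    4    2    3    1    1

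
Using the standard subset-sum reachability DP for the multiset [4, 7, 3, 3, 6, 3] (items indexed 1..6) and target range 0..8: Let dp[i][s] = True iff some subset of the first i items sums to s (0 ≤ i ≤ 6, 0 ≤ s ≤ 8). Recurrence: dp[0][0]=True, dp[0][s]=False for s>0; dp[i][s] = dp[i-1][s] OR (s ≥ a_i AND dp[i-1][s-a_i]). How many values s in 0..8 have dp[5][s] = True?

i\s   0   1   2   3   4   5   6   7   8
  0   T   F   F   F   F   F   F   F   F
  1   T   F   F   F   T   F   F   F   F
  2   T   F   F   F   T   F   F   T   F
  3   T   F   F   T   T   F   F   T   F
  4   T   F   F   T   T   F   T   T   F
  5   T   F   F   T   T   F   T   T   F
  6   T   F   F   T   T   F   T   T   F

5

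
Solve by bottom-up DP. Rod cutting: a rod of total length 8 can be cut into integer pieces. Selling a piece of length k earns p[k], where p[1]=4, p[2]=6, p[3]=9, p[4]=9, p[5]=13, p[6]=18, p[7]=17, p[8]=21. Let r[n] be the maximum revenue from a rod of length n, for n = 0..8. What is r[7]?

   n    0    1    2    3    4    5    6    7    8
r[n]    0    4    8   12   16   20   24   28   32

28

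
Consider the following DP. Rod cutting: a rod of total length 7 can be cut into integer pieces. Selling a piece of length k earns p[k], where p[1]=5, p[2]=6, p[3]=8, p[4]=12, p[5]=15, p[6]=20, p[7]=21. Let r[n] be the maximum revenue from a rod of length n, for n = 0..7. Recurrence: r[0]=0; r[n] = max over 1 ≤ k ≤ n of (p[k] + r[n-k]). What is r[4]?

   n    0    1    2    3    4    5    6    7
r[n]    0    5   10   15   20   25   30   35

20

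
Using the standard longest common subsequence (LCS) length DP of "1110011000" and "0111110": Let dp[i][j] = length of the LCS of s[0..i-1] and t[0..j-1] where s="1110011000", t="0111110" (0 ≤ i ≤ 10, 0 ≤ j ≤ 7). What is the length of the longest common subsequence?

   ''  0  1  1  1  1  1  0
''  0  0  0  0  0  0  0  0
 1  0  0  1  1  1  1  1  1
 1  0  0  1  2  2  2  2  2
 1  0  0  1  2  3  3  3  3
 0  0  1  1  2  3  3  3  4
 0  0  1  1  2  3  3  3  4
 1  0  1  2  2  3  4  4  4
 1  0  1  2  3  3  4  5  5
 0  0  1  2  3  3  4  5  6
 0  0  1  2  3  3  4  5  6
 0  0  1  2  3  3  4  5  6

6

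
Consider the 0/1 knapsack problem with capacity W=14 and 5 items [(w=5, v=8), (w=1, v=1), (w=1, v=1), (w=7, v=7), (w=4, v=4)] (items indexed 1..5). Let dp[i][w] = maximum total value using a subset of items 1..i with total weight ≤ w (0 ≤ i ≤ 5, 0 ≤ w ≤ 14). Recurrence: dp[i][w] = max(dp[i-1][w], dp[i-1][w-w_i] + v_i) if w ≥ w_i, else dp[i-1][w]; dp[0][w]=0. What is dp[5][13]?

i\w   0   1   2   3   4   5   6   7   8   9  10  11  12  13  14
  0   0   0   0   0   0   0   0   0   0   0   0   0   0   0   0
  1   0   0   0   0   0   8   8   8   8   8   8   8   8   8   8
  2   0   1   1   1   1   8   9   9   9   9   9   9   9   9   9
  3   0   1   2   2   2   8   9  10  10  10  10  10  10  10  10
  4   0   1   2   2   2   8   9  10  10  10  10  10  15  16  17
  5   0   1   2   2   4   8   9  10  10  12  13  14  15  16  17

16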